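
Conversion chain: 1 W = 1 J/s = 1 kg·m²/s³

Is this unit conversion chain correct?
The chain is correct (no errors).

Correct: Watt is Joule per second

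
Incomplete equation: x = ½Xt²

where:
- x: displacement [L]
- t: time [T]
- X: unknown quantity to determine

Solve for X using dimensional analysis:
X = a (acceleration), dimensions [L T^-2]

x has dimensions [L]; the rest of the RHS (½ t²) has dimensions [T^2].
So X must have dimensions [L T^-2] — X = a (acceleration).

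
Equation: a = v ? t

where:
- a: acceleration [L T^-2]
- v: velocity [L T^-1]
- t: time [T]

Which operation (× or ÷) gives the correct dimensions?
division (÷): a = v ÷ t

a [L T^-2]; v [L T^-1]; t [T].
v × t → [L] ✗
v ÷ t → [L T^-2] ✓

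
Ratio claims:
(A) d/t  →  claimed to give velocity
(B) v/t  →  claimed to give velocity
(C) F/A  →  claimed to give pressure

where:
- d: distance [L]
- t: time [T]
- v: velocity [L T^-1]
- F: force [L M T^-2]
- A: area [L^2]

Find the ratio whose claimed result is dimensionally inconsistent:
(B) v/t does not give velocity

(A) d/t: [L T^-1] = velocity [L T^-1] ✓
(B) v/t: [L T^-2] ≠ velocity [L T^-1] ✗
(C) F/A: [L^-1 M T^-2] = pressure [L^-1 M T^-2] ✓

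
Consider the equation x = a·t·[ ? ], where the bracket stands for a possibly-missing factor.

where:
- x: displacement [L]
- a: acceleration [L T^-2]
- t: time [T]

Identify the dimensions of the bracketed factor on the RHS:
[T] — time (e.g. t)

x has dimensions [L]; a·t has dimensions [L T^-1].
The bracketed factor must supply [L] / [L T^-1] = [T].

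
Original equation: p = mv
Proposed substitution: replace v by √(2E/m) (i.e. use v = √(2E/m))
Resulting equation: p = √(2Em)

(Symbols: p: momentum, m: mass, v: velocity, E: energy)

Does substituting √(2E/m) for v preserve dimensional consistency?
Yes

[v] = [L T^-1] and [√(2E/m)] = [L T^-1]. These match, so the substitution replaces a quantity by one of the same dimensions and the result p = √(2Em) has LHS [L M T^-1] vs RHS [L M T^-1] — still consistent.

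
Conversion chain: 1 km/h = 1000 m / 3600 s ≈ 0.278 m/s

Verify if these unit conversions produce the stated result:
The chain is correct (no errors).

Correct: 1 km = 1000 m, 1 h = 3600 s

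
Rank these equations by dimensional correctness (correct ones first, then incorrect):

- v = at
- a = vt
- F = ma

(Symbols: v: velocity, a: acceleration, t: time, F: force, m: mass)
Dimensionally correct: v = at, F = ma
Dimensionally incorrect: a = vt
Ordered (correct first, then incorrect): v = at, F = ma, a = vt

- v = at: LHS [L T^-1], RHS [L T^-1] → correct ✓
- a = vt: LHS [L T^-2], RHS [L] → incorrect ✗
- F = ma: LHS [L M T^-2], RHS [L M T^-2] → correct ✓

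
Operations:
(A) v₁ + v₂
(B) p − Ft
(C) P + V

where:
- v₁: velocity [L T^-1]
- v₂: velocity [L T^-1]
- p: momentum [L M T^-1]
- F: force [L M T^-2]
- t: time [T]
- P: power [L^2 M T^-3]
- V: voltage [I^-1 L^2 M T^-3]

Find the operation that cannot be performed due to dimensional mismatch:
(C) P + V

(A) v₁ + v₂: v₁ [L T^-1] and v₂ [L T^-1] — same dimensions ✓
(B) p − Ft: p [L M T^-1] and Ft [L M T^-1] — same dimensions ✓
(C) P + V: P [L^2 M T^-3] and V [I^-1 L^2 M T^-3] — different dimensions cannot be added/subtracted ✗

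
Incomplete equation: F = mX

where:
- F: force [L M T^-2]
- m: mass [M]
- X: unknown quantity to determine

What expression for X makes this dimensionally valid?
X = a (acceleration), dimensions [L T^-2]

F has dimensions [L M T^-2]; the rest of the RHS (m) has dimensions [M].
So X must have dimensions [L T^-2] — X = a (acceleration).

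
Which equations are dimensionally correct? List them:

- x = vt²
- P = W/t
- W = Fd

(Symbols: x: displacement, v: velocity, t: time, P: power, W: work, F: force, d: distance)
Dimensionally correct: P = W/t, W = Fd
Dimensionally incorrect: x = vt²
Ordered (correct first, then incorrect): P = W/t, W = Fd, x = vt²

- x = vt²: LHS [L], RHS [L T] → incorrect ✗
- P = W/t: LHS [L^2 M T^-3], RHS [L^2 M T^-3] → correct ✓
- W = Fd: LHS [L^2 M T^-2], RHS [L^2 M T^-2] → correct ✓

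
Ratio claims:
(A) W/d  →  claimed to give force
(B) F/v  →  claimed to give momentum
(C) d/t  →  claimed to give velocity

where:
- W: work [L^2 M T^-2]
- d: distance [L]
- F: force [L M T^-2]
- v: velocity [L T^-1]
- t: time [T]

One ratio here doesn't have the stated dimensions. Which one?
(B) F/v does not give momentum

(A) W/d: [L M T^-2] = force [L M T^-2] ✓
(B) F/v: [M T^-1] ≠ momentum [L M T^-1] ✗
(C) d/t: [L T^-1] = velocity [L T^-1] ✓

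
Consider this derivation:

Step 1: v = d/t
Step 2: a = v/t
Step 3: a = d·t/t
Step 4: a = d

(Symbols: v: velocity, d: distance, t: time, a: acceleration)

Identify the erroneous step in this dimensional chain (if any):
Step 3

Step 1: v = d/t → LHS [L T^-1], RHS [L T^-1] ✓
Step 2: a = v/t → LHS [L T^-2], RHS [L T^-2] ✓
Step 3: a = d·t/t → LHS [L T^-2], RHS [L] ✗

The first dimensional inconsistency appears in step 3: a = d·t/t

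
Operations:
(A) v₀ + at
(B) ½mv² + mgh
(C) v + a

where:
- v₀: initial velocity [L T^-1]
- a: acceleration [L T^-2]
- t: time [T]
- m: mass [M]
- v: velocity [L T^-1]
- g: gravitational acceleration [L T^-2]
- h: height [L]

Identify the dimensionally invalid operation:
(C) v + a

(A) v₀ + at: v₀ [L T^-1] and at [L T^-1] — same dimensions ✓
(B) ½mv² + mgh: ½mv² [L^2 M T^-2] and mgh [L^2 M T^-2] — same dimensions ✓
(C) v + a: v [L T^-1] and a [L T^-2] — different dimensions cannot be added/subtracted ✗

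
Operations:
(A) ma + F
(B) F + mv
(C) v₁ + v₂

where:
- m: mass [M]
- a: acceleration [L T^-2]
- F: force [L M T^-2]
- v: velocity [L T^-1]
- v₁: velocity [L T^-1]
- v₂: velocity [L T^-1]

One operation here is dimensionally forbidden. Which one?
(B) F + mv

(A) ma + F: ma [L M T^-2] and F [L M T^-2] — same dimensions ✓
(B) F + mv: F [L M T^-2] and mv [L M T^-1] — different dimensions cannot be added/subtracted ✗
(C) v₁ + v₂: v₁ [L T^-1] and v₂ [L T^-1] — same dimensions ✓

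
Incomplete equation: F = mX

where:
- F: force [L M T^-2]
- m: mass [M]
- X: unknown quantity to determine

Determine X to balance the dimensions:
X = a (acceleration), dimensions [L T^-2]

F has dimensions [L M T^-2]; the rest of the RHS (m) has dimensions [M].
So X must have dimensions [L T^-2] — X = a (acceleration).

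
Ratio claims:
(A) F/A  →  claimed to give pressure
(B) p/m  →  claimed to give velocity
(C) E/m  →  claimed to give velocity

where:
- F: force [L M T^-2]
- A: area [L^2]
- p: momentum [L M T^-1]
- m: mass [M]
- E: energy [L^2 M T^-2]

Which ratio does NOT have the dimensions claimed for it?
(C) E/m does not give velocity

(A) F/A: [L^-1 M T^-2] = pressure [L^-1 M T^-2] ✓
(B) p/m: [L T^-1] = velocity [L T^-1] ✓
(C) E/m: [L^2 T^-2] ≠ velocity [L T^-1] ✗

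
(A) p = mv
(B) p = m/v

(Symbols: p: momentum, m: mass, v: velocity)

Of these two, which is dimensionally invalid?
(B)

(A) p = mv: LHS [L M T^-1], RHS [L M T^-1] ✓
(B) p = m/v: LHS [L M T^-1], RHS [L^-1 M T] ✗

Expression (B) p = m/v is dimensionally incorrect.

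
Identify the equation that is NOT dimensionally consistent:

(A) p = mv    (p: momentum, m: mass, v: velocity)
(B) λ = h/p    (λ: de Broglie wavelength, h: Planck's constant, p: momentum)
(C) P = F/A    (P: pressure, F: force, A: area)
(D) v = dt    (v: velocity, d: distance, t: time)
(D) v = dt

The equation (D) v = dt is dimensionally incorrect.

LHS (v): [L T^-1]
RHS (dt): [L T] ✗

The dimensions do not match. The other three equations balance.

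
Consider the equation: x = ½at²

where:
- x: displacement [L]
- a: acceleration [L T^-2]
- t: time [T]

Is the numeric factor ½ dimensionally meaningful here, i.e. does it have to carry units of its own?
No

x has dimensions [L] and at² already has dimensions [L], so the equation balances without ½ contributing any dimensions. ½ is a pure (dimensionless) number; changing or removing it would not affect dimensional consistency.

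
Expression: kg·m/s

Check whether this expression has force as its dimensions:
No

The expression kg·m/s has dimensions [L M T^-1], but force has dimensions [L M T^-2].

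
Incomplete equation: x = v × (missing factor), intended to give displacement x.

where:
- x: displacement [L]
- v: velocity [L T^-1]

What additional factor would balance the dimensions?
t (time), dimensions [T]

x has dimensions [L] and v has dimensions [L T^-1].
The missing factor must have dimensions [L] / [L T^-1] = [T], i.e. time (t).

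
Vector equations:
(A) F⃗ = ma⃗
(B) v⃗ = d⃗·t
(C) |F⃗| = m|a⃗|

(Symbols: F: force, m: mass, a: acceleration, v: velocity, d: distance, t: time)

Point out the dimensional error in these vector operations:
(B) v⃗ = d⃗·t

(A) F⃗ = ma⃗: LHS [L M T^-2], RHS [L M T^-2] ✓ — Force and acceleration are vectors, mass is a scalar
(B) v⃗ = d⃗·t: LHS [L T^-1], RHS [L T] ✗ — velocity is displacement per time; should be d⃗/t
(C) |F⃗| = m|a⃗|: LHS [L M T^-2], RHS [L M T^-2] ✓ — magnitudes of vectors are scalars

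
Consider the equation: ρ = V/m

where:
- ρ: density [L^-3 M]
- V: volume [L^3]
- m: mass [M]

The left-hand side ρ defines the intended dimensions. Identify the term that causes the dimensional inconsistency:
The right-hand side term V/m

ρ has dimensions [L^-3 M], but V/m has dimensions [L^3 M^-1], so the term V/m is dimensionally wrong for ρ.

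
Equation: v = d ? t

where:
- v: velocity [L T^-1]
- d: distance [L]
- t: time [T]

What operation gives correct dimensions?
division (÷): v = d ÷ t

v [L T^-1]; d [L]; t [T].
d × t → [L T] ✗
d ÷ t → [L T^-1] ✓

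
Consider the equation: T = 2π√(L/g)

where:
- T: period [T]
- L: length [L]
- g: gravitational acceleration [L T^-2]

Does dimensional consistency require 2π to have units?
No

T has dimensions [T] and √(L/g) already has dimensions [T], so the equation balances without 2π contributing any dimensions. 2π is a pure (dimensionless) number; changing or removing it would not affect dimensional consistency.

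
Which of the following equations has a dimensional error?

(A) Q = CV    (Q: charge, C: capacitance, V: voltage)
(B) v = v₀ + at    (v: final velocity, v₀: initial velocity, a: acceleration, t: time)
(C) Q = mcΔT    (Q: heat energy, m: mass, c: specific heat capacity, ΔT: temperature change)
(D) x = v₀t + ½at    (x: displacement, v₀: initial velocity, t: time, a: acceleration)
(D) x = v₀t + ½at

The equation (D) x = v₀t + ½at is dimensionally incorrect.

LHS (x): [L]
RHS terms:
  - v₀t: [L] ✓
  - ½at: [L T^-1] ✗ (does not match LHS)

The dimensions do not match. The other three equations balance.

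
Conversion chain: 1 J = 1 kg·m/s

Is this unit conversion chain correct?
The chain is incorrect (it contains an error).

Incorrect: Joule is kg·m²/s², not kg·m/s (that is momentum)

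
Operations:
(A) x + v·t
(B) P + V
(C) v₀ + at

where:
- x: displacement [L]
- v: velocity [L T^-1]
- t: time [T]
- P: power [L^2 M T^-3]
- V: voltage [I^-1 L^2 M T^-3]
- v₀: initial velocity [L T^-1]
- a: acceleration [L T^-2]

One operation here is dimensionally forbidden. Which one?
(B) P + V

(A) x + v·t: x [L] and v·t [L] — same dimensions ✓
(B) P + V: P [L^2 M T^-3] and V [I^-1 L^2 M T^-3] — different dimensions cannot be added/subtracted ✗
(C) v₀ + at: v₀ [L T^-1] and at [L T^-1] — same dimensions ✓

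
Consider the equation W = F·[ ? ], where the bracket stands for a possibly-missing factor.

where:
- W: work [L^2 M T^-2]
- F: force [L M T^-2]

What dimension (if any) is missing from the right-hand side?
[L] — length (e.g. a distance d)

W has dimensions [L^2 M T^-2]; F has dimensions [L M T^-2].
The bracketed factor must supply [L^2 M T^-2] / [L M T^-2] = [L].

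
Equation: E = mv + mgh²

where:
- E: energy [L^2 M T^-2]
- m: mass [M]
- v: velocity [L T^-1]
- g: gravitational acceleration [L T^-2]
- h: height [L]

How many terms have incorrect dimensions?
2

LHS E: [L^2 M T^-2]
- mv: [L M T^-1] ✗
- mgh²: [L^3 M T^-2] ✗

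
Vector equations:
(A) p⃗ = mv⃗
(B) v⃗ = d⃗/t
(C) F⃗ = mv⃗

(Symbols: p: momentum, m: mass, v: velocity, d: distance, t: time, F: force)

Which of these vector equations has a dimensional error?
(C) F⃗ = mv⃗

(A) p⃗ = mv⃗: LHS [L M T^-1], RHS [L M T^-1] ✓ — mass (scalar) times velocity (vector)
(B) v⃗ = d⃗/t: LHS [L T^-1], RHS [L T^-1] ✓ — displacement (vector) divided by time (scalar)
(C) F⃗ = mv⃗: LHS [L M T^-2], RHS [L M T^-1] ✗ — mass times velocity is momentum, not force; should be ma⃗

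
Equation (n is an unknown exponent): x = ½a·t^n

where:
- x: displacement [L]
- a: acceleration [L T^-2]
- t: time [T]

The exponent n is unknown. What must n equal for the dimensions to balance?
n = 2

x has dimensions [L]; t has dimensions [T].
The rest of the RHS has dimensions [L T^-2], so t^n must supply [T^2].
With n = 2: ½a·t^2 has dimensions [L], matching the LHS ✓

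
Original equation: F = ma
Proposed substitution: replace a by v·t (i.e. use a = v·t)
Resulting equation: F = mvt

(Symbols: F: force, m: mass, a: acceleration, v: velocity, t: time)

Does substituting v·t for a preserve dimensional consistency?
No

[a] = [L T^-2] and [v·t] = [L]. These differ, so the substitution replaces a quantity by one of different dimensions and the result F = mvt has LHS [L M T^-2] vs RHS [L M] — inconsistent.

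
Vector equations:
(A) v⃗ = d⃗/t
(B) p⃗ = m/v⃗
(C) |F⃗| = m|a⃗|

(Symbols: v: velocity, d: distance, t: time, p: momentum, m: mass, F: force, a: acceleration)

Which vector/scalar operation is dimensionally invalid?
(B) p⃗ = m/v⃗

(A) v⃗ = d⃗/t: LHS [L T^-1], RHS [L T^-1] ✓ — displacement (vector) divided by time (scalar)
(B) p⃗ = m/v⃗: LHS [L M T^-1], RHS [L^-1 M T] ✗ — momentum is mass times velocity; should be mv⃗ (and division by a vector is undefined)
(C) |F⃗| = m|a⃗|: LHS [L M T^-2], RHS [L M T^-2] ✓ — magnitudes of vectors are scalars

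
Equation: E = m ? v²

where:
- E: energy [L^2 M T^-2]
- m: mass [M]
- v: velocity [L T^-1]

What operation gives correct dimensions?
multiplication (×): E = m × v²

E [L^2 M T^-2]; m [M]; v² [L^2 T^-2].
m × v² → [L^2 M T^-2] ✓
m ÷ v² → [L^-2 M T^2] ✗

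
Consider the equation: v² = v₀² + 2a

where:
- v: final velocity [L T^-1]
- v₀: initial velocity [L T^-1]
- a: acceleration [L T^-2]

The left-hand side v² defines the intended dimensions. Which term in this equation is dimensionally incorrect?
The term 2a

Checking each RHS term against the LHS:
- v₀²: [L^2 T^-2] — matches v² [L^2 T^-2] ✓
- 2a: [L T^-2] — does NOT match v² [L^2 T^-2] ✗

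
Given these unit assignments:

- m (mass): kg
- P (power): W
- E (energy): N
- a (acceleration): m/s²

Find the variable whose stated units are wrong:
E

The variable E (energy) should have units J, not N.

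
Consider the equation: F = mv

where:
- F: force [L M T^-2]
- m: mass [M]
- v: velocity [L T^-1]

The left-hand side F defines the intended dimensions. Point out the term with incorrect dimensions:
The right-hand side term mv

F has dimensions [L M T^-2], but mv has dimensions [L M T^-1], so the term mv is dimensionally wrong for F.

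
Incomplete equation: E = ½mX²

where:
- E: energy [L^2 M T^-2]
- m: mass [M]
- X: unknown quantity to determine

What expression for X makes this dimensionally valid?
X = v (velocity), dimensions [L T^-1]

E has dimensions [L^2 M T^-2]; the rest of the RHS (½m) has dimensions [M].
So X² must have dimensions [L^2 T^-2], i.e. X has dimensions [L T^-1] — X = v (velocity).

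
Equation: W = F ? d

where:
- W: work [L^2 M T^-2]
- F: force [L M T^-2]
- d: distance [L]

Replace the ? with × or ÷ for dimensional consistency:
multiplication (×): W = F × d

W [L^2 M T^-2]; F [L M T^-2]; d [L].
F × d → [L^2 M T^-2] ✓
F ÷ d → [M T^-2] ✗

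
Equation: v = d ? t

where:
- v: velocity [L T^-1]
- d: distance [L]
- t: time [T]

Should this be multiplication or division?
division (÷): v = d ÷ t

v [L T^-1]; d [L]; t [T].
d × t → [L T] ✗
d ÷ t → [L T^-1] ✓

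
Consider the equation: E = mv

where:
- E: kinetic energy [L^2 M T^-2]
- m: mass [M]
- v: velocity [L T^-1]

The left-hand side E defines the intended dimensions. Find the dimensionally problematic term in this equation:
The right-hand side term mv

E has dimensions [L^2 M T^-2], but mv has dimensions [L M T^-1], so the term mv is dimensionally wrong for E.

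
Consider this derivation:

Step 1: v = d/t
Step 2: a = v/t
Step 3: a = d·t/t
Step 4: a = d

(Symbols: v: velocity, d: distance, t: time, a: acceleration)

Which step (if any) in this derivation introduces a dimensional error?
Step 3

Step 1: v = d/t → LHS [L T^-1], RHS [L T^-1] ✓
Step 2: a = v/t → LHS [L T^-2], RHS [L T^-2] ✓
Step 3: a = d·t/t → LHS [L T^-2], RHS [L] ✗

The first dimensional inconsistency appears in step 3: a = d·t/t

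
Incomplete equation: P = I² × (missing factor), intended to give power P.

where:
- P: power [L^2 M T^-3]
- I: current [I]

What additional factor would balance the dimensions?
R (resistance), dimensions [I^-2 L^2 M T^-3]

P has dimensions [L^2 M T^-3] and I² has dimensions [I^2].
The missing factor must have dimensions [L^2 M T^-3] / [I^2] = [I^-2 L^2 M T^-3], i.e. resistance (R).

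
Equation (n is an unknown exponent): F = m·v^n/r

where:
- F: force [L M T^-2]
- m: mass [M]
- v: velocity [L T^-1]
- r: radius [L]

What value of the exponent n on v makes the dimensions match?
n = 2

F has dimensions [L M T^-2]; v has dimensions [L T^-1].
The rest of the RHS has dimensions [L^-1 M], so v^n must supply [L^2 T^-2].
With n = 2: m·v^2/r has dimensions [L M T^-2], matching the LHS ✓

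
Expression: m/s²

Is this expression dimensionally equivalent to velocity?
No

The expression m/s² has dimensions [L T^-2], but velocity has dimensions [L T^-1].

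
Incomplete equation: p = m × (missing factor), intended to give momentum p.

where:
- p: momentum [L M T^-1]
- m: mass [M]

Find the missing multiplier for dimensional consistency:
v (velocity), dimensions [L T^-1]

p has dimensions [L M T^-1] and m has dimensions [M].
The missing factor must have dimensions [L M T^-1] / [M] = [L T^-1], i.e. velocity (v).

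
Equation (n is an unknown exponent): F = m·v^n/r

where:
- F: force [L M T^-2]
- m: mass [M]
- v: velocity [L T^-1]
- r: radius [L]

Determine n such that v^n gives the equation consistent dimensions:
n = 2

F has dimensions [L M T^-2]; v has dimensions [L T^-1].
The rest of the RHS has dimensions [L^-1 M], so v^n must supply [L^2 T^-2].
With n = 2: m·v^2/r has dimensions [L M T^-2], matching the LHS ✓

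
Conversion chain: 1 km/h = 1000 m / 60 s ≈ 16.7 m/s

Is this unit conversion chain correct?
The chain is incorrect (it contains an error).

Incorrect: 1 h = 3600 s, not 60 s (1 km/h ≈ 0.278 m/s)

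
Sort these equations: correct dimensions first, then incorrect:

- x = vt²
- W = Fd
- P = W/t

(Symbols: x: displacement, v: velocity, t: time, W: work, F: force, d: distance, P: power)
Dimensionally correct: W = Fd, P = W/t
Dimensionally incorrect: x = vt²
Ordered (correct first, then incorrect): W = Fd, P = W/t, x = vt²

- x = vt²: LHS [L], RHS [L T] → incorrect ✗
- W = Fd: LHS [L^2 M T^-2], RHS [L^2 M T^-2] → correct ✓
- P = W/t: LHS [L^2 M T^-3], RHS [L^2 M T^-3] → correct ✓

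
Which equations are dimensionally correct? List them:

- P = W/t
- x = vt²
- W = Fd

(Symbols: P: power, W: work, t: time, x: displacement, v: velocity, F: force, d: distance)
Dimensionally correct: P = W/t, W = Fd
Dimensionally incorrect: x = vt²
Ordered (correct first, then incorrect): P = W/t, W = Fd, x = vt²

- P = W/t: LHS [L^2 M T^-3], RHS [L^2 M T^-3] → correct ✓
- x = vt²: LHS [L], RHS [L T] → incorrect ✗
- W = Fd: LHS [L^2 M T^-2], RHS [L^2 M T^-2] → correct ✓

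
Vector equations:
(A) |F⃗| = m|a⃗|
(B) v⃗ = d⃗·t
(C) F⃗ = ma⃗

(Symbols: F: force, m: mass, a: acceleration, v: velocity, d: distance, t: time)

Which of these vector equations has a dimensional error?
(B) v⃗ = d⃗·t

(A) |F⃗| = m|a⃗|: LHS [L M T^-2], RHS [L M T^-2] ✓ — magnitudes of vectors are scalars
(B) v⃗ = d⃗·t: LHS [L T^-1], RHS [L T] ✗ — velocity is displacement per time; should be d⃗/t
(C) F⃗ = ma⃗: LHS [L M T^-2], RHS [L M T^-2] ✓ — Force and acceleration are vectors, mass is a scalar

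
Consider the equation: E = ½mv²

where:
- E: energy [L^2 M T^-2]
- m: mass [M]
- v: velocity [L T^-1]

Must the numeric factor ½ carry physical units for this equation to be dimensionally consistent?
No

E has dimensions [L^2 M T^-2] and mv² already has dimensions [L^2 M T^-2], so the equation balances without ½ contributing any dimensions. ½ is a pure (dimensionless) number; changing or removing it would not affect dimensional consistency.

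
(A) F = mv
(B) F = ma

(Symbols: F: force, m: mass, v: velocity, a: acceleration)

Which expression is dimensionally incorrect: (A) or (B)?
(A)

(A) F = mv: LHS [L M T^-2], RHS [L M T^-1] ✗
(B) F = ma: LHS [L M T^-2], RHS [L M T^-2] ✓

Expression (A) F = mv is dimensionally incorrect.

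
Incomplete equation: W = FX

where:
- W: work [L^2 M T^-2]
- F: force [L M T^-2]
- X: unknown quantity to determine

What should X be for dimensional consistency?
X = d (distance), dimensions [L]

W has dimensions [L^2 M T^-2]; the rest of the RHS (F) has dimensions [L M T^-2].
So X must have dimensions [L] — X = d (distance).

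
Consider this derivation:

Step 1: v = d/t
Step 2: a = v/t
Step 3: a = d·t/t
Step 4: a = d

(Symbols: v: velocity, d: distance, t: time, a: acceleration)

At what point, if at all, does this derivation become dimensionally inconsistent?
Step 3

Step 1: v = d/t → LHS [L T^-1], RHS [L T^-1] ✓
Step 2: a = v/t → LHS [L T^-2], RHS [L T^-2] ✓
Step 3: a = d·t/t → LHS [L T^-2], RHS [L] ✗

The first dimensional inconsistency appears in step 3: a = d·t/t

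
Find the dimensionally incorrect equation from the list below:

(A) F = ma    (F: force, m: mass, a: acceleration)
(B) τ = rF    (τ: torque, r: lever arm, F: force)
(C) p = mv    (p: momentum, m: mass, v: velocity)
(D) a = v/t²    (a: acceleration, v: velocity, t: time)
(D) a = v/t²

The equation (D) a = v/t² is dimensionally incorrect.

LHS (a): [L T^-2]
RHS (v/t²): [L T^-3] ✗

The dimensions do not match. The other three equations balance.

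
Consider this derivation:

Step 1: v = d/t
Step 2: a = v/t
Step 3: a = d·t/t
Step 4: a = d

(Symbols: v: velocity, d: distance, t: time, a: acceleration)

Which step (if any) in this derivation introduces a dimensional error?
Step 3

Step 1: v = d/t → LHS [L T^-1], RHS [L T^-1] ✓
Step 2: a = v/t → LHS [L T^-2], RHS [L T^-2] ✓
Step 3: a = d·t/t → LHS [L T^-2], RHS [L] ✗

The first dimensional inconsistency appears in step 3: a = d·t/t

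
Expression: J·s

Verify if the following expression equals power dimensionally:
No

The expression J·s has dimensions [L^2 M T^-1], but power has dimensions [L^2 M T^-3].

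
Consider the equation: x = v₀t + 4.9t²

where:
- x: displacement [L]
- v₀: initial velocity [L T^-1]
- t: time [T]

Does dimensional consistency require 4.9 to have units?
Yes

x has dimensions [L], while t² alone has dimensions [T^2]. For the equation to balance, the factor 4.9 must carry dimensions [L T^-2] — it is a dimensional constant (a numerical value of a physical quantity with its units suppressed), not a pure number.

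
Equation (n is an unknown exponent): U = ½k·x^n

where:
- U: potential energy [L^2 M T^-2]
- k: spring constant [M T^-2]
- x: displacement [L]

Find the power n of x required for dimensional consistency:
n = 2

U has dimensions [L^2 M T^-2]; x has dimensions [L].
The rest of the RHS has dimensions [M T^-2], so x^n must supply [L^2].
With n = 2: ½k·x^2 has dimensions [L^2 M T^-2], matching the LHS ✓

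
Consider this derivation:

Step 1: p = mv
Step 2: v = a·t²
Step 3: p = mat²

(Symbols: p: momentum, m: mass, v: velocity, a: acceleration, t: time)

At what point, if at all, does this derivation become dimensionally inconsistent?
Step 2

Step 1: p = mv → LHS [L M T^-1], RHS [L M T^-1] ✓
Step 2: v = a·t² → LHS [L T^-1], RHS [L] ✗

The first dimensional inconsistency appears in step 2: v = a·t²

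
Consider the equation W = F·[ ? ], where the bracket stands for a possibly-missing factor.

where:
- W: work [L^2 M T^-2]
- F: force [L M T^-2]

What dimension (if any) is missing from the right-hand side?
[L] — length (e.g. a distance d)

W has dimensions [L^2 M T^-2]; F has dimensions [L M T^-2].
The bracketed factor must supply [L^2 M T^-2] / [L M T^-2] = [L].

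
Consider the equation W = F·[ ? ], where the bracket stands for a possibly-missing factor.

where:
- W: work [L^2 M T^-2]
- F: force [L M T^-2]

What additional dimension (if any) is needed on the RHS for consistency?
[L] — length (e.g. a distance d)

W has dimensions [L^2 M T^-2]; F has dimensions [L M T^-2].
The bracketed factor must supply [L^2 M T^-2] / [L M T^-2] = [L].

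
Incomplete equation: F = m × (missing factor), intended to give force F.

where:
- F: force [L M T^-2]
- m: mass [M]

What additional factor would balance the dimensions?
a (acceleration), dimensions [L T^-2]

F has dimensions [L M T^-2] and m has dimensions [M].
The missing factor must have dimensions [L M T^-2] / [M] = [L T^-2], i.e. acceleration (a).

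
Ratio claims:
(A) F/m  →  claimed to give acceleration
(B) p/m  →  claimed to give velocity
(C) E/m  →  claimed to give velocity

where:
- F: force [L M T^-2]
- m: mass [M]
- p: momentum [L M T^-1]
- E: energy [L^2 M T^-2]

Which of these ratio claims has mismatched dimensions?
(C) E/m does not give velocity

(A) F/m: [L T^-2] = acceleration [L T^-2] ✓
(B) p/m: [L T^-1] = velocity [L T^-1] ✓
(C) E/m: [L^2 T^-2] ≠ velocity [L T^-1] ✗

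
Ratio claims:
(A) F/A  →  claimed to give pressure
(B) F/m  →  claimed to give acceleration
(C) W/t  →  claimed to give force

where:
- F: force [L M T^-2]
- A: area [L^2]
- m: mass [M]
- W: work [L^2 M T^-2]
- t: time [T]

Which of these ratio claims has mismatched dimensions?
(C) W/t does not give force

(A) F/A: [L^-1 M T^-2] = pressure [L^-1 M T^-2] ✓
(B) F/m: [L T^-2] = acceleration [L T^-2] ✓
(C) W/t: [L^2 M T^-3] ≠ force [L M T^-2] ✗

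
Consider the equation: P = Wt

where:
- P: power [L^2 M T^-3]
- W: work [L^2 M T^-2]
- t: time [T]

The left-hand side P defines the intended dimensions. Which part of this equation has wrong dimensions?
The right-hand side term Wt

P has dimensions [L^2 M T^-3], but Wt has dimensions [L^2 M T^-1], so the term Wt is dimensionally wrong for P.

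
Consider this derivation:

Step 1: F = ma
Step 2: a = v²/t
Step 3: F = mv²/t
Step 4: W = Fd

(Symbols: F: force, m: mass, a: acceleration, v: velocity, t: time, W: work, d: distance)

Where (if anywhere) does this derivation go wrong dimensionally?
Step 2

Step 1: F = ma → LHS [L M T^-2], RHS [L M T^-2] ✓
Step 2: a = v²/t → LHS [L T^-2], RHS [L^2 T^-3] ✗

The first dimensional inconsistency appears in step 2: a = v²/t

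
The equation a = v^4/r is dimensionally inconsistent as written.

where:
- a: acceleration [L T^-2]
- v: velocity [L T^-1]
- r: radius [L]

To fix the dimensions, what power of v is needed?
The exponent of v should be 2: a = v^2/r

The LHS a has dimensions [L T^-2]; v has dimensions [L T^-1].
As written, the RHS v^4/r (exponent 4 on v) has dimensions [L^3 T^-4], which does not match.
With exponent 2, the RHS v^2/r has dimensions [L T^-2], matching the LHS.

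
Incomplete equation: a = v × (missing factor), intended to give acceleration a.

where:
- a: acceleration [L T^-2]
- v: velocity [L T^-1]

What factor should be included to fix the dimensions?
1/t (inverse time), dimensions [T^-1]

a has dimensions [L T^-2] and v has dimensions [L T^-1].
The missing factor must have dimensions [L T^-2] / [L T^-1] = [T^-1], i.e. inverse time (1/t).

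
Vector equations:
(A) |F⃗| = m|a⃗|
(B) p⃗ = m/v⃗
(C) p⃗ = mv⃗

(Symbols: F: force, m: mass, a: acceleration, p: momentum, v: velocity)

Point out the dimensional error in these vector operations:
(B) p⃗ = m/v⃗

(A) |F⃗| = m|a⃗|: LHS [L M T^-2], RHS [L M T^-2] ✓ — magnitudes of vectors are scalars
(B) p⃗ = m/v⃗: LHS [L M T^-1], RHS [L^-1 M T] ✗ — momentum is mass times velocity; should be mv⃗ (and division by a vector is undefined)
(C) p⃗ = mv⃗: LHS [L M T^-1], RHS [L M T^-1] ✓ — mass (scalar) times velocity (vector)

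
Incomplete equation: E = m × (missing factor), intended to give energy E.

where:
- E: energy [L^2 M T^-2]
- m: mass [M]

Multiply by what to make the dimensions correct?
v² (velocity squared), dimensions [L^2 T^-2]

E has dimensions [L^2 M T^-2] and m has dimensions [M].
The missing factor must have dimensions [L^2 M T^-2] / [M] = [L^2 T^-2], i.e. velocity squared (v²).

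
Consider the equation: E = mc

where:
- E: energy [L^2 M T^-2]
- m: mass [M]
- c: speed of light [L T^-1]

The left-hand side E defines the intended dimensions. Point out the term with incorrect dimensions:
The right-hand side term mc

E has dimensions [L^2 M T^-2], but mc has dimensions [L M T^-1], so the term mc is dimensionally wrong for E.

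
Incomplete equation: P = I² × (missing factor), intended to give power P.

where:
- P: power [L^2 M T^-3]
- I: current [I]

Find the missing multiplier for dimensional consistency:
R (resistance), dimensions [I^-2 L^2 M T^-3]

P has dimensions [L^2 M T^-3] and I² has dimensions [I^2].
The missing factor must have dimensions [L^2 M T^-3] / [I^2] = [I^-2 L^2 M T^-3], i.e. resistance (R).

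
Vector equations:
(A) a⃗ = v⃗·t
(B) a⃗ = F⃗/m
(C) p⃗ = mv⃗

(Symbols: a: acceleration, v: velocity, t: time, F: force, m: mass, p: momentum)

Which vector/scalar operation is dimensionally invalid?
(A) a⃗ = v⃗·t

(A) a⃗ = v⃗·t: LHS [L T^-2], RHS [L] ✗ — acceleration is velocity per time; should be v⃗/t
(B) a⃗ = F⃗/m: LHS [L T^-2], RHS [L T^-2] ✓ — force (vector) divided by mass (scalar)
(C) p⃗ = mv⃗: LHS [L M T^-1], RHS [L M T^-1] ✓ — mass (scalar) times velocity (vector)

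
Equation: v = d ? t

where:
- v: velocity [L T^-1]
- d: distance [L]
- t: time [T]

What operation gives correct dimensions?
division (÷): v = d ÷ t

v [L T^-1]; d [L]; t [T].
d × t → [L T] ✗
d ÷ t → [L T^-1] ✓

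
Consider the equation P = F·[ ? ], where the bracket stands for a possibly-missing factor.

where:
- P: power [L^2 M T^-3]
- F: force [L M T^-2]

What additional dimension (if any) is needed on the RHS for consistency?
[L T^-1] — velocity (e.g. v)

P has dimensions [L^2 M T^-3]; F has dimensions [L M T^-2].
The bracketed factor must supply [L^2 M T^-3] / [L M T^-2] = [L T^-1].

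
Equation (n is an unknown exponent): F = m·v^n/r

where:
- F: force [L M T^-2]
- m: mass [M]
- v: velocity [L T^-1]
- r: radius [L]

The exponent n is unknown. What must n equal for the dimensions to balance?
n = 2

F has dimensions [L M T^-2]; v has dimensions [L T^-1].
The rest of the RHS has dimensions [L^-1 M], so v^n must supply [L^2 T^-2].
With n = 2: m·v^2/r has dimensions [L M T^-2], matching the LHS ✓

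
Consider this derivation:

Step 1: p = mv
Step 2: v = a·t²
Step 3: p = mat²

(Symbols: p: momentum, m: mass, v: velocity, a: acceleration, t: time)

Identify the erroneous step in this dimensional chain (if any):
Step 2

Step 1: p = mv → LHS [L M T^-1], RHS [L M T^-1] ✓
Step 2: v = a·t² → LHS [L T^-1], RHS [L] ✗

The first dimensional inconsistency appears in step 2: v = a·t²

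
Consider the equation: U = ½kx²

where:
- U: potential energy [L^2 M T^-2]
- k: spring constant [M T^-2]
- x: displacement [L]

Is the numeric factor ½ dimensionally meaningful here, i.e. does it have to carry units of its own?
No

U has dimensions [L^2 M T^-2] and kx² already has dimensions [L^2 M T^-2], so the equation balances without ½ contributing any dimensions. ½ is a pure (dimensionless) number; changing or removing it would not affect dimensional consistency.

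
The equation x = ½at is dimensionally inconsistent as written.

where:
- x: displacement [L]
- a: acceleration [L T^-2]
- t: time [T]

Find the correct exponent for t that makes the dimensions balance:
The exponent of t should be 2: x = ½at^2

The LHS x has dimensions [L]; t has dimensions [T].
As written, the RHS ½at (exponent 1 on t) has dimensions [L T^-1], which does not match.
With exponent 2, the RHS ½at^2 has dimensions [L], matching the LHS.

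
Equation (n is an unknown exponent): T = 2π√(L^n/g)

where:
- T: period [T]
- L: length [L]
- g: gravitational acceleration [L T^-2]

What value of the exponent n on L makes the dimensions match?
n = 1

T has dimensions [T]; L has dimensions [L].
With n = 1: 2π√(L^1/g) has dimensions [T], matching the LHS ✓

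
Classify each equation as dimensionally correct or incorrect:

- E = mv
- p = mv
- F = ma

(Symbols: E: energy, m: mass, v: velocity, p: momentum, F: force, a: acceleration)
Dimensionally correct: p = mv, F = ma
Dimensionally incorrect: E = mv
Ordered (correct first, then incorrect): p = mv, F = ma, E = mv

- E = mv: LHS [L^2 M T^-2], RHS [L M T^-1] → incorrect ✗
- p = mv: LHS [L M T^-1], RHS [L M T^-1] → correct ✓
- F = ma: LHS [L M T^-2], RHS [L M T^-2] → correct ✓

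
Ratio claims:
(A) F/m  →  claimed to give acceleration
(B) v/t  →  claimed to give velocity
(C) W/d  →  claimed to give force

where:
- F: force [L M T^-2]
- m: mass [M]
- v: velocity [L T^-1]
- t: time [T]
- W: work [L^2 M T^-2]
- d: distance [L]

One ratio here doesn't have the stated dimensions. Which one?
(B) v/t does not give velocity

(A) F/m: [L T^-2] = acceleration [L T^-2] ✓
(B) v/t: [L T^-2] ≠ velocity [L T^-1] ✗
(C) W/d: [L M T^-2] = force [L M T^-2] ✓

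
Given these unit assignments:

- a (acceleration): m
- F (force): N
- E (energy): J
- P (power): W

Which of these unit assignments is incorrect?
a

The variable a (acceleration) should have units m/s², not m.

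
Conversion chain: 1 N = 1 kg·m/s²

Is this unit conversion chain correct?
The chain is correct (no errors).

Correct: Newton is defined as kg·m/s²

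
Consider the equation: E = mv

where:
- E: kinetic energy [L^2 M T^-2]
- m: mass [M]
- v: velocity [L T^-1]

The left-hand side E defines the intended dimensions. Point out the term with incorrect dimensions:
The right-hand side term mv

E has dimensions [L^2 M T^-2], but mv has dimensions [L M T^-1], so the term mv is dimensionally wrong for E.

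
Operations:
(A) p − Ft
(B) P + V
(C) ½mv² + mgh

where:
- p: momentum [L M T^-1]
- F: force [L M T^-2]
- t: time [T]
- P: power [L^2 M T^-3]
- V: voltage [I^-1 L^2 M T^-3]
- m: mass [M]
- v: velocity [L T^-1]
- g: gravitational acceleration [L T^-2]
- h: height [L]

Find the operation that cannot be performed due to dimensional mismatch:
(B) P + V

(A) p − Ft: p [L M T^-1] and Ft [L M T^-1] — same dimensions ✓
(B) P + V: P [L^2 M T^-3] and V [I^-1 L^2 M T^-3] — different dimensions cannot be added/subtracted ✗
(C) ½mv² + mgh: ½mv² [L^2 M T^-2] and mgh [L^2 M T^-2] — same dimensions ✓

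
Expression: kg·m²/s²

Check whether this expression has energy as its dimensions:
Yes

The expression kg·m²/s² has dimensions [L^2 M T^-2], which is exactly energy [L^2 M T^-2].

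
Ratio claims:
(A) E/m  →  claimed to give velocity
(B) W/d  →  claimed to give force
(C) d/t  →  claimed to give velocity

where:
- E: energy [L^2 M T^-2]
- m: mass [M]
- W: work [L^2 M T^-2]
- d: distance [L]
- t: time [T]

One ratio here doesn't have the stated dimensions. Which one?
(A) E/m does not give velocity

(A) E/m: [L^2 T^-2] ≠ velocity [L T^-1] ✗
(B) W/d: [L M T^-2] = force [L M T^-2] ✓
(C) d/t: [L T^-1] = velocity [L T^-1] ✓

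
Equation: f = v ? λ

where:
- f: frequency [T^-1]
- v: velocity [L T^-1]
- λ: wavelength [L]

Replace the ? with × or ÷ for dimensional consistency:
division (÷): f = v ÷ λ

f [T^-1]; v [L T^-1]; λ [L].
v × λ → [L^2 T^-1] ✗
v ÷ λ → [T^-1] ✓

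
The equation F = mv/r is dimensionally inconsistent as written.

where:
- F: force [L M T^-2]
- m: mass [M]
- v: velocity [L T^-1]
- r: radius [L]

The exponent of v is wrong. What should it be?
The exponent of v should be 2: F = mv^2/r

The LHS F has dimensions [L M T^-2]; v has dimensions [L T^-1].
As written, the RHS mv/r (exponent 1 on v) has dimensions [M T^-1], which does not match.
With exponent 2, the RHS mv^2/r has dimensions [L M T^-2], matching the LHS.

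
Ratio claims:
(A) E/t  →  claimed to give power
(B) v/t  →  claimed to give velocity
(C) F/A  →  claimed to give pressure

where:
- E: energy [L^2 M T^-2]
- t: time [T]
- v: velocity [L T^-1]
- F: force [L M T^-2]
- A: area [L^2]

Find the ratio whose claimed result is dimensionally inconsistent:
(B) v/t does not give velocity

(A) E/t: [L^2 M T^-3] = power [L^2 M T^-3] ✓
(B) v/t: [L T^-2] ≠ velocity [L T^-1] ✗
(C) F/A: [L^-1 M T^-2] = pressure [L^-1 M T^-2] ✓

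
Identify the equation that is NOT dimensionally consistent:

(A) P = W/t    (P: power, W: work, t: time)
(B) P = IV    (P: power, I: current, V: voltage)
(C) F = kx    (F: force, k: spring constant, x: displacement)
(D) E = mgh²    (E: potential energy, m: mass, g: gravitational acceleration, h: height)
(D) E = mgh²

The equation (D) E = mgh² is dimensionally incorrect.

LHS (E): [L^2 M T^-2]
RHS (mgh²): [L^3 M T^-2] ✗

The dimensions do not match. The other three equations balance.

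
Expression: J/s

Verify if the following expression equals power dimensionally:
Yes

The expression J/s has dimensions [L^2 M T^-3], which is exactly power [L^2 M T^-3].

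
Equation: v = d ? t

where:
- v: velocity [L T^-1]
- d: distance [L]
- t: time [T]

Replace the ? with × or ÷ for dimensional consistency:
division (÷): v = d ÷ t

v [L T^-1]; d [L]; t [T].
d × t → [L T] ✗
d ÷ t → [L T^-1] ✓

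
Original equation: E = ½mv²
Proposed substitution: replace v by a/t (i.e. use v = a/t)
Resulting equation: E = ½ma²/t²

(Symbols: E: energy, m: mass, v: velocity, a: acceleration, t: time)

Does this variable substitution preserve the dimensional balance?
No

[v] = [L T^-1] and [a/t] = [L T^-3]. These differ, so the substitution replaces a quantity by one of different dimensions and the result E = ½ma²/t² has LHS [L^2 M T^-2] vs RHS [L^2 M T^-6] — inconsistent.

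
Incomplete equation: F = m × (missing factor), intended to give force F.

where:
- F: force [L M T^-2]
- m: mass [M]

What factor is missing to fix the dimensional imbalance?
a (acceleration), dimensions [L T^-2]

F has dimensions [L M T^-2] and m has dimensions [M].
The missing factor must have dimensions [L M T^-2] / [M] = [L T^-2], i.e. acceleration (a).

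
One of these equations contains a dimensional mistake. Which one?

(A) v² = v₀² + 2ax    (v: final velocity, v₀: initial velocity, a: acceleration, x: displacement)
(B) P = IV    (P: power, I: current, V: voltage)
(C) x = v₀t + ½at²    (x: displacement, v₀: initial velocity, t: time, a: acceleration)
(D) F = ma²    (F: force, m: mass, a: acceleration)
(D) F = ma²

The equation (D) F = ma² is dimensionally incorrect.

LHS (F): [L M T^-2]
RHS (ma²): [L^2 M T^-4] ✗

The dimensions do not match. The other three equations balance.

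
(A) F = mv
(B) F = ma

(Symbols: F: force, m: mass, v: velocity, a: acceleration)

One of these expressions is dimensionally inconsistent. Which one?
(A)

(A) F = mv: LHS [L M T^-2], RHS [L M T^-1] ✗
(B) F = ma: LHS [L M T^-2], RHS [L M T^-2] ✓

Expression (A) F = mv is dimensionally incorrect.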